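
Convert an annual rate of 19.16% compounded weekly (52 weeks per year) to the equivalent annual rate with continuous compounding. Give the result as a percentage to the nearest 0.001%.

EAR = (1 + 0.1916/52)^52 − 1 = 0.210760.
Equivalent continuous rate: r = ln(1 + 0.210760) = 0.191248 = 19.125%.

19.125%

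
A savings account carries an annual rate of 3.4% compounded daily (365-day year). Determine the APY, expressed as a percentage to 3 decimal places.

EAR = (1 + 0.034/365)^365 − 1.
= (1 + 0.000093)^365 − 1 = 1.034583 − 1 = 3.458%.

3.458%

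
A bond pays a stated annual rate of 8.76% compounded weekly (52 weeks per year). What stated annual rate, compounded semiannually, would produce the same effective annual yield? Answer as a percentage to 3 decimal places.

EAR = (1 + 0.0876/52)^52 − 1 = 0.091471.
Solve (1 + r/2)^2 = 1.091471: r/2 = 1.091471^(1/2) − 1 = 0.044735, so r = 0.089470 = 8.947%.

8.947%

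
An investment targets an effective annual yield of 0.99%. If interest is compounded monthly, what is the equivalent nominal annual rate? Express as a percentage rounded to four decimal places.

(1 + r/12)^12 − 1 = 0.0099, so 1 + r/12 = 1.0099^(1/12).
r/12 = 0.000821, so r = 0.009855 = 0.9855%.

0.9855%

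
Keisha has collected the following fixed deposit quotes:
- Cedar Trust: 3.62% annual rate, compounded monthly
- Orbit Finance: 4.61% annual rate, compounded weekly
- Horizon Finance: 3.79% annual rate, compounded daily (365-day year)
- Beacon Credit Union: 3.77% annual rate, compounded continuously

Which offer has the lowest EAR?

Cedar Trust

Cedar Trust: (1 + 0.0362/12)^12 − 1 = 3.681%
Orbit Finance: (1 + 0.0461/52)^52 − 1 = 4.716%
Horizon Finance: (1 + 0.0379/365)^365 − 1 = 3.863%
Beacon Credit Union: e^0.0377 − 1 = 3.842%
The lowest effective annual rate is Cedar Trust at 3.681%.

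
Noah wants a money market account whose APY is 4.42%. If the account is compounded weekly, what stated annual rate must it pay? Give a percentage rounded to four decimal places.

(1 + r/52)^52 − 1 = 0.0442, so 1 + r/52 = 1.0442^(1/52).
r/52 = 0.000832, so r = 0.043269 = 4.3269%.

4.3269%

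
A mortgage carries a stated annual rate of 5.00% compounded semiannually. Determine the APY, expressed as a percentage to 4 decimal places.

5.0625%

EAR = (1 + 0.0500/2)^2 − 1.
= (1 + 0.025000)^2 − 1 = 1.050625 − 1 = 5.0625%.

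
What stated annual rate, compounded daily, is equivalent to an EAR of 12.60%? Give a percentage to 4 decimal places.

(1 + r/365)^365 − 1 = 0.1260, so 1 + r/365 = 1.1260^(1/365).
r/365 = 0.000325, so r = 0.118691 = 11.8691%.

11.8691%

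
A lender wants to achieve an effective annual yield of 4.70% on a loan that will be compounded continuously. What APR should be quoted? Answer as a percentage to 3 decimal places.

Continuous: nominal r satisfies e^r − 1 = 0.0470.
r = ln(1 + 0.0470) = ln(1.0470) = 0.045929 = 4.593%.

4.593%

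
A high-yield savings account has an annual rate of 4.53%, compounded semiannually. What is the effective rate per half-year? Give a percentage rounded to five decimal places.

2.26500%

With a nominal annual rate compounded semiannually, the periodic rate is the nominal rate divided by 2.
i = 0.0453 / 2 = 0.0226500 = 2.26500%.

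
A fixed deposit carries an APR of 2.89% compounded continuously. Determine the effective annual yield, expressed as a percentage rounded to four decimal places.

With continuous compounding, EAR = e^0.0289 − 1.
e^0.0289 = 1.029322, so EAR = 0.029322 = 2.9322%.

2.9322%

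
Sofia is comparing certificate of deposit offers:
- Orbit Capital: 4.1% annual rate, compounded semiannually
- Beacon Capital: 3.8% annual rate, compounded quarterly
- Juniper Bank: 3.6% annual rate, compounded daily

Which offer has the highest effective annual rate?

Orbit Capital: (1 + 0.041/2)^2 − 1 = 4.142%
Beacon Capital: (1 + 0.038/4)^4 − 1 = 3.854%
Juniper Bank: (1 + 0.036/365)^365 − 1 = 3.665%
The highest effective annual rate is Orbit Capital at 4.142%.

Orbit Capital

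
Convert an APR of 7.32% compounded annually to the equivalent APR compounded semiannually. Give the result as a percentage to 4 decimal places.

Compounded annually, EAR = nominal = 0.073200.
Solve (1 + r/2)^2 = 1.073200: r/2 = 1.073200^(1/2) − 1 = 0.035954, so r = 0.071907 = 7.1907%.

7.1907%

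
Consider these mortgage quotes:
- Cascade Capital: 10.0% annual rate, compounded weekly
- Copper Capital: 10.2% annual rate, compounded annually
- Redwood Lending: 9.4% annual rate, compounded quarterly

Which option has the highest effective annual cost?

Cascade Capital: (1 + 0.100/52)^52 − 1 = 10.506%
Copper Capital: compounded annually, EAR = 10.200%
Redwood Lending: (1 + 0.094/4)^4 − 1 = 9.737%
The highest effective annual rate is Cascade Capital at 10.506%.

Cascade Capital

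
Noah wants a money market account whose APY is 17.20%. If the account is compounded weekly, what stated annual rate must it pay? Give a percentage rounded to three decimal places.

15.895%

(1 + r/52)^52 − 1 = 0.1720, so 1 + r/52 = 1.1720^(1/52).
r/52 = 0.003057, so r = 0.158954 = 15.895%.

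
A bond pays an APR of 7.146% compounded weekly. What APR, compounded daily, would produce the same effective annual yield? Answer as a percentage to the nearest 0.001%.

EAR = (1 + 0.07146/52)^52 − 1 = 0.074022.
Solve (1 + r/365)^365 = 1.074022: r/365 = 1.074022^(1/365) − 1 = 0.000196, so r = 0.071418 = 7.142%.

7.142%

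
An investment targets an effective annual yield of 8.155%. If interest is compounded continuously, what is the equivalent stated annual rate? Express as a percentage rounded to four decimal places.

7.8395%

Continuous: nominal r satisfies e^r − 1 = 0.08155.
r = ln(1 + 0.08155) = ln(1.08155) = 0.078395 = 7.8395%.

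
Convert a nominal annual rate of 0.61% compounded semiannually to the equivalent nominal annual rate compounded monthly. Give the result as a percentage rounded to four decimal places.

0.6092%

EAR = (1 + 0.0061/2)^2 − 1 = 0.006109.
Solve (1 + r/12)^12 = 1.006109: r/12 = 1.006109^(1/12) − 1 = 0.000508, so r = 0.006092 = 0.6092%.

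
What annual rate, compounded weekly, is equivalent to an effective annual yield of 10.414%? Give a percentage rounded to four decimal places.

(1 + r/52)^52 − 1 = 0.10414, so 1 + r/52 = 1.10414^(1/52).
r/52 = 0.001907, so r = 0.099161 = 9.9161%.

9.9161%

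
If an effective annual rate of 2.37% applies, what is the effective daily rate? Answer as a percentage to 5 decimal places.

The per-day rate i satisfies (1 + i)^365 = 1 + 0.0237.
i = 1.0237^(1/365) − 1 = 0.0000642 = 0.00642%.

0.00642%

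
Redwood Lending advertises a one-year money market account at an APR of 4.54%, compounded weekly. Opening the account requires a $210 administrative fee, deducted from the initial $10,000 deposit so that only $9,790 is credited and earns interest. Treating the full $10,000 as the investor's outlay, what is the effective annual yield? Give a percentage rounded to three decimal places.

Value after one year: 9,790 × (1 + 0.0454/52)^52 = 9,790 × 1.046426 = $10,244.51.
Effective yield on the $10,000 outlay: 10,244.51 / 10,000 − 1 = 0.024451 = 2.445%.

2.445%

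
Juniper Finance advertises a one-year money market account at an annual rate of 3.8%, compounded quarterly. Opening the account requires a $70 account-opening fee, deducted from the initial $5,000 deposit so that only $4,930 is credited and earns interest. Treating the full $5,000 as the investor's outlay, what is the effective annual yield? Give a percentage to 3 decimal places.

2.401%

Value after one year: 4,930 × (1 + 0.038/4)^4 = 4,930 × 1.038545 = $5,120.03.
Effective yield on the $5,000 outlay: 5,120.03 / 5,000 − 1 = 0.024005 = 2.401%.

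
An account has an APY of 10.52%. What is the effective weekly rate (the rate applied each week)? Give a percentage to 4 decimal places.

The per-week rate i satisfies (1 + i)^52 = 1 + 0.1052.
i = 1.1052^(1/52) − 1 = 0.0019254 = 0.1925%.

0.1925%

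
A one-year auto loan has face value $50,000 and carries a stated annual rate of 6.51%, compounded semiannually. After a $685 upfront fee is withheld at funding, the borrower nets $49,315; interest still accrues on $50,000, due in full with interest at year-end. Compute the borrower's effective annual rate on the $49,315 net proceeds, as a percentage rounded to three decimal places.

Amount owed after one year: 50,000 × (1 + 0.0651/2)^2 = 50,000 × 1.066160 = $53,307.98.
Effective rate on net proceeds: 53,307.98 / 49,315 − 1 = 0.080969 = 8.097%.

8.097%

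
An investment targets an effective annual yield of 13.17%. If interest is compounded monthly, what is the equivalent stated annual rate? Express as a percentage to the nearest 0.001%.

(1 + r/12)^12 − 1 = 0.1317, so 1 + r/12 = 1.1317^(1/12).
r/12 = 0.010363, so r = 0.124361 = 12.436%.

12.436%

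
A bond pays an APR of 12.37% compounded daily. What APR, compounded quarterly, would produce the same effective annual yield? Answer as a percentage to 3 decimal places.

12.561%

EAR = (1 + 0.1237/365)^365 − 1 = 0.131653.
Solve (1 + r/4)^4 = 1.131653: r/4 = 1.131653^(1/4) − 1 = 0.031403, so r = 0.125611 = 12.561%.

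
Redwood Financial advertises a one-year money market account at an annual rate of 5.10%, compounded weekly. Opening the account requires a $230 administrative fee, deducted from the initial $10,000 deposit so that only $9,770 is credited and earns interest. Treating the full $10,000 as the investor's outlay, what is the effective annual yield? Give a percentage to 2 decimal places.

Value after one year: 9,770 × (1 + 0.0510/52)^52 = 9,770 × 1.052297 = $10,280.94.
Effective yield on the $10,000 outlay: 10,280.94 / 10,000 − 1 = 0.028094 = 2.81%.

2.81%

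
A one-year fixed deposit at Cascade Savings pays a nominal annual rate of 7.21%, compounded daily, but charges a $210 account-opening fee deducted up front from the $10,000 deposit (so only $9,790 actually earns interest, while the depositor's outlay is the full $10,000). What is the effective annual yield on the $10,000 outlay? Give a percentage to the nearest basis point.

5.22%

Value after one year: 9,790 × (1 + 0.0721/365)^365 = 9,790 × 1.074755 = $10,521.85.
Effective yield on the $10,000 outlay: 10,521.85 / 10,000 − 1 = 0.052185 = 5.22%.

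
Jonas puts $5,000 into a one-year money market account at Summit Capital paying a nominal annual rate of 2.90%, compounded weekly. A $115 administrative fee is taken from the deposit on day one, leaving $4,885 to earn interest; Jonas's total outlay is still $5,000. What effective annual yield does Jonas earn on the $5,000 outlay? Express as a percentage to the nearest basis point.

Value after one year: 4,885 × (1 + 0.0290/52)^52 = 4,885 × 1.029416 = $5,028.70.
Effective yield on the $5,000 outlay: 5,028.70 / 5,000 − 1 = 0.005740 = 0.57%.

0.57%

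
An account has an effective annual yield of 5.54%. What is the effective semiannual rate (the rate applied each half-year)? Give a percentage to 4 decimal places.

The per-half-year rate i satisfies (1 + i)^2 = 1 + 0.0554.
i = 1.0554^(1/2) − 1 = 0.0273266 = 2.7327%.

2.7327%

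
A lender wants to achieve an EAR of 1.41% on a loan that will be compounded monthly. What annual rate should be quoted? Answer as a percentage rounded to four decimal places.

(1 + r/12)^12 − 1 = 0.0141, so 1 + r/12 = 1.0141^(1/12).
r/12 = 0.001167, so r = 0.014010 = 1.4010%.

1.4010%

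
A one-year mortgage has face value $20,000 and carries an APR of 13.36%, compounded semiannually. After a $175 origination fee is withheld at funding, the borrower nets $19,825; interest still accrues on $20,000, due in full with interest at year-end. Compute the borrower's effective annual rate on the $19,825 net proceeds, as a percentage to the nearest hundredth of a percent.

14.81%

Amount owed after one year: 20,000 × (1 + 0.1336/2)^2 = 20,000 × 1.138062 = $22,761.24.
Effective rate on net proceeds: 22,761.24 / 19,825 − 1 = 0.148108 = 14.81%.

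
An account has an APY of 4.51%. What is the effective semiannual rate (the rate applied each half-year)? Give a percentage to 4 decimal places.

2.2301%

The per-half-year rate i satisfies (1 + i)^2 = 1 + 0.0451.
i = 1.0451^(1/2) − 1 = 0.0223013 = 2.2301%.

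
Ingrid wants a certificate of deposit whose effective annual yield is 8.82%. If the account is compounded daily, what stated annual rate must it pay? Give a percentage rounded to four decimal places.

8.4535%

(1 + r/365)^365 − 1 = 0.0882, so 1 + r/365 = 1.0882^(1/365).
r/365 = 0.000232, so r = 0.084535 = 8.4535%.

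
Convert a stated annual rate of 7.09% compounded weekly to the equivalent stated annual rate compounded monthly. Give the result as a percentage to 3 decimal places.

7.106%

EAR = (1 + 0.0709/52)^52 − 1 = 0.073422.
Solve (1 + r/12)^12 = 1.073422: r/12 = 1.073422^(1/12) − 1 = 0.005922, so r = 0.071061 = 7.106%.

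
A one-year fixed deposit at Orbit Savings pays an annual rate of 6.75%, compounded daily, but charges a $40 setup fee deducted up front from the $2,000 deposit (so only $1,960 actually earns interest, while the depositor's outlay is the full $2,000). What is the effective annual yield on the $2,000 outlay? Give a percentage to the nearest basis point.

Value after one year: 1,960 × (1 + 0.0675/365)^365 = 1,960 × 1.069824 = $2,096.85.
Effective yield on the $2,000 outlay: 2,096.85 / 2,000 − 1 = 0.048427 = 4.84%.

4.84%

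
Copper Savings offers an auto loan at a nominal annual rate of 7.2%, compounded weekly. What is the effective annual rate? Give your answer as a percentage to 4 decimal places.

EAR = (1 + 0.072/52)^52 − 1.
= 1.074602 − 1 = 7.4602%.

7.4602%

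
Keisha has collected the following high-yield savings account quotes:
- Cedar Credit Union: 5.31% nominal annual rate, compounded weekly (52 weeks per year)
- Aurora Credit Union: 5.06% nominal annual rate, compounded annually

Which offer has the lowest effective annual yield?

Cedar Credit Union: (1 + 0.0531/52)^52 − 1 = 5.451%
Aurora Credit Union: compounded annually, EAR = 5.060%
The lowest effective annual rate is Aurora Credit Union at 5.060%.

Aurora Credit Union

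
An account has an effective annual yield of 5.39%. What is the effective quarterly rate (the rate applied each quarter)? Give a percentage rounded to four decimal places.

The per-quarter rate i satisfies (1 + i)^4 = 1 + 0.0539.
i = 1.0539^(1/4) − 1 = 0.0132109 = 1.3211%.

1.3211%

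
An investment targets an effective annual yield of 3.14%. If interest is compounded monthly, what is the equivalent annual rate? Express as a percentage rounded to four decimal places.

(1 + r/12)^12 − 1 = 0.0314, so 1 + r/12 = 1.0314^(1/12).
r/12 = 0.002580, so r = 0.030957 = 3.0957%.

3.0957%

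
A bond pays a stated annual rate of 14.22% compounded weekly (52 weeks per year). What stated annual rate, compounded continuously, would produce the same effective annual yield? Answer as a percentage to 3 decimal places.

EAR = (1 + 0.1422/52)^52 − 1 = 0.152583.
Equivalent continuous rate: r = ln(1 + 0.152583) = 0.142006 = 14.201%.

14.201%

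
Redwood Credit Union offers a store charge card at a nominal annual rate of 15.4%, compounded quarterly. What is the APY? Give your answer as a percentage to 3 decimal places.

EAR = (1 + 0.154/4)^4 − 1.
= (1 + 0.038500)^4 − 1 = 1.163124 − 1 = 16.312%.

16.312%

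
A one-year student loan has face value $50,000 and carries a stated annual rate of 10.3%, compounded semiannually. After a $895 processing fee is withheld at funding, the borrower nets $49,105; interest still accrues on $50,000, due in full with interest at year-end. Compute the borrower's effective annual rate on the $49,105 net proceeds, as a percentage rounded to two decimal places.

Amount owed after one year: 50,000 × (1 + 0.103/2)^2 = 50,000 × 1.105652 = $55,282.61.
Effective rate on net proceeds: 55,282.61 / 49,105 − 1 = 0.125804 = 12.58%.

12.58%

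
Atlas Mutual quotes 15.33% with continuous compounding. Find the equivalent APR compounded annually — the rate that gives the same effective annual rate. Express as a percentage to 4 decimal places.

16.5675%

EAR under continuous compounding: e^0.1533 − 1 = 0.165675.
Compounded annually, the equivalent nominal rate is the EAR itself: 16.5675%.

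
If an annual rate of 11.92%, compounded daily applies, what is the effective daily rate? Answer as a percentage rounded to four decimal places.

With a nominal annual rate compounded daily, the periodic rate is the nominal rate divided by 365.
i = 0.1192 / 365 = 0.0003266 = 0.0327%.

0.0327%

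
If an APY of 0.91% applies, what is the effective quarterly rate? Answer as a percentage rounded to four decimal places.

0.2267%

The per-quarter rate i satisfies (1 + i)^4 = 1 + 0.0091.
i = 1.0091^(1/4) − 1 = 0.0022673 = 0.2267%.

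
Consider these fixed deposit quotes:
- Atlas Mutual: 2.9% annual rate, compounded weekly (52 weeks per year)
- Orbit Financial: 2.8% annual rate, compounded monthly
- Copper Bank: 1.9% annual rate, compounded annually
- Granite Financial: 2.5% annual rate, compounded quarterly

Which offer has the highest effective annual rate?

Atlas Mutual: (1 + 0.029/52)^52 − 1 = 2.942%
Orbit Financial: (1 + 0.028/12)^12 − 1 = 2.836%
Copper Bank: compounded annually, EAR = 1.900%
Granite Financial: (1 + 0.025/4)^4 − 1 = 2.524%
The highest effective annual rate is Atlas Mutual at 2.942%.

Atlas Mutual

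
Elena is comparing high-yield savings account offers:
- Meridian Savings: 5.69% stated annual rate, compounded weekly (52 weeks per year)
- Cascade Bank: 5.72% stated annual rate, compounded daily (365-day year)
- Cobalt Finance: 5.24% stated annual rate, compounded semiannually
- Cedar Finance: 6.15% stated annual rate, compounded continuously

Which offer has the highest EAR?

Cedar Finance

Meridian Savings: (1 + 0.0569/52)^52 − 1 = 5.852%
Cascade Bank: (1 + 0.0572/365)^365 − 1 = 5.886%
Cobalt Finance: (1 + 0.0524/2)^2 − 1 = 5.309%
Cedar Finance: e^0.0615 − 1 = 6.343%
The highest effective annual rate is Cedar Finance at 6.343%.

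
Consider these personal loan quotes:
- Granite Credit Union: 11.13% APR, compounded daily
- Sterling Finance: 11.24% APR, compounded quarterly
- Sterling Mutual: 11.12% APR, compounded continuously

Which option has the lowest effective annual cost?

Sterling Finance

Granite Credit Union: (1 + 0.1113/365)^365 − 1 = 11.771%
Sterling Finance: (1 + 0.1124/4)^4 − 1 = 11.723%
Sterling Mutual: e^0.1112 − 1 = 11.762%
The lowest effective annual rate is Sterling Finance at 11.723%.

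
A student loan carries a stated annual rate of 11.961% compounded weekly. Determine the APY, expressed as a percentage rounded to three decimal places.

12.690%

EAR = (1 + 0.11961/52)^52 − 1.
= 1.126902 − 1 = 12.690%.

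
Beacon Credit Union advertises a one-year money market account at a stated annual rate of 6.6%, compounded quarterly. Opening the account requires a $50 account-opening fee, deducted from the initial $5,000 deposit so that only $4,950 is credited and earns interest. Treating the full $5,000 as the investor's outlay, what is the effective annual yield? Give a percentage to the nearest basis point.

Value after one year: 4,950 × (1 + 0.066/4)^4 = 4,950 × 1.067652 = $5,284.88.
Effective yield on the $5,000 outlay: 5,284.88 / 5,000 − 1 = 0.056975 = 5.70%.

5.70%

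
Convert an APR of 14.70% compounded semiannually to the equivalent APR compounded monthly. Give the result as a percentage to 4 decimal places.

14.2690%

EAR = (1 + 0.1470/2)^2 − 1 = 0.152402.
Solve (1 + r/12)^12 = 1.152402: r/12 = 1.152402^(1/12) − 1 = 0.011891, so r = 0.142690 = 14.2690%.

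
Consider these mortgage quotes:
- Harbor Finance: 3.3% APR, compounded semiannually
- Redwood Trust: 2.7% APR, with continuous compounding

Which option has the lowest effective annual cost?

Redwood Trust

Harbor Finance: (1 + 0.033/2)^2 − 1 = 3.327%
Redwood Trust: e^0.027 − 1 = 2.737%
The lowest effective annual rate is Redwood Trust at 2.737%.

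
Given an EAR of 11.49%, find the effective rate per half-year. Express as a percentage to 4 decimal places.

The per-half-year rate i satisfies (1 + i)^2 = 1 + 0.1149.
i = 1.1149^(1/2) − 1 = 0.0558883 = 5.5888%.

5.5888%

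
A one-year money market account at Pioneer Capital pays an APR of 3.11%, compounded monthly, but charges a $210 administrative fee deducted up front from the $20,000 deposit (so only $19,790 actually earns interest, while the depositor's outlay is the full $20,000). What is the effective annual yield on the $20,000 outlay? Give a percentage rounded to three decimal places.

2.072%

Value after one year: 19,790 × (1 + 0.0311/12)^12 = 19,790 × 1.031547 = $20,414.32.
Effective yield on the $20,000 outlay: 20,414.32 / 20,000 − 1 = 0.020716 = 2.072%.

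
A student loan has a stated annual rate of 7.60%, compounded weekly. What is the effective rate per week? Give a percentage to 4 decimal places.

0.1462%

With a nominal annual rate compounded weekly, the periodic rate is the nominal rate divided by 52.
i = 0.0760 / 52 = 0.0014615 = 0.1462%.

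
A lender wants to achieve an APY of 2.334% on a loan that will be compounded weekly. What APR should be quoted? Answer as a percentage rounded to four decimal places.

2.3077%

(1 + r/52)^52 − 1 = 0.02334, so 1 + r/52 = 1.02334^(1/52).
r/52 = 0.000444, so r = 0.023077 = 2.3077%.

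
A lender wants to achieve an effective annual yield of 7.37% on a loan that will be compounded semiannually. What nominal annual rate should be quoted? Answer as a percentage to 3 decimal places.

(1 + r/2)^2 − 1 = 0.0737, so 1 + r/2 = 1.0737^(1/2).
r/2 = 0.036195, so r = 0.072390 = 7.239%.

7.239%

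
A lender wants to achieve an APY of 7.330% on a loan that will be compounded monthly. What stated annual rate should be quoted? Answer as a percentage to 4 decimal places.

7.0947%

(1 + r/12)^12 − 1 = 0.07330, so 1 + r/12 = 1.07330^(1/12).
r/12 = 0.005912, so r = 0.070947 = 7.0947%.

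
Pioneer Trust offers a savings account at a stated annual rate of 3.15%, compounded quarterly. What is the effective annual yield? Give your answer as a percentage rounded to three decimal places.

3.187%

EAR = (1 + 0.0315/4)^4 − 1.
= (1 + 0.007875)^4 − 1 = 1.031874 − 1 = 3.187%.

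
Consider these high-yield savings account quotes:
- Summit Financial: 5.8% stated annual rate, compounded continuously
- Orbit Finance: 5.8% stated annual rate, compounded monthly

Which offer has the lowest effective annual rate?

Orbit Finance

Summit Financial: e^0.058 − 1 = 5.971%
Orbit Finance: (1 + 0.058/12)^12 − 1 = 5.957%
The lowest effective annual rate is Orbit Finance at 5.957%.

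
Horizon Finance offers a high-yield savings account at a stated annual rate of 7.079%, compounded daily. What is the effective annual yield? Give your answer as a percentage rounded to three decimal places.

EAR = (1 + 0.07079/365)^365 − 1.
= 1.073348 − 1 = 7.335%.

7.335%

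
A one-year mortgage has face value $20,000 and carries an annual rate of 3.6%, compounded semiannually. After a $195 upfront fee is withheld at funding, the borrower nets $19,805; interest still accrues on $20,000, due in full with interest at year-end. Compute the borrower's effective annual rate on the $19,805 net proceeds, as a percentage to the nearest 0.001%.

4.653%

Amount owed after one year: 20,000 × (1 + 0.036/2)^2 = 20,000 × 1.036324 = $20,726.48.
Effective rate on net proceeds: 20,726.48 / 19,805 − 1 = 0.046528 = 4.653%.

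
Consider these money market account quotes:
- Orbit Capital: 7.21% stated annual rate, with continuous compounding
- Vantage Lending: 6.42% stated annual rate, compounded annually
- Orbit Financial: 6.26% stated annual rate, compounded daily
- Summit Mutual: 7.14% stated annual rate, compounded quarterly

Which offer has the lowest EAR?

Vantage Lending

Orbit Capital: e^0.0721 − 1 = 7.476%
Vantage Lending: compounded annually, EAR = 6.420%
Orbit Financial: (1 + 0.0626/365)^365 − 1 = 6.460%
Summit Mutual: (1 + 0.0714/4)^4 − 1 = 7.333%
The lowest effective annual rate is Vantage Lending at 6.420%.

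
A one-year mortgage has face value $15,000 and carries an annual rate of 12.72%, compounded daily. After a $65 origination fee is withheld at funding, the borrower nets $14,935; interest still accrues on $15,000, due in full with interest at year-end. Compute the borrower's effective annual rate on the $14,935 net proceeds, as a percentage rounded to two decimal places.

14.06%

Amount owed after one year: 15,000 × (1 + 0.1272/365)^365 = 15,000 × 1.135619 = $17,034.28.
Effective rate on net proceeds: 17,034.28 / 14,935 − 1 = 0.140561 = 14.06%.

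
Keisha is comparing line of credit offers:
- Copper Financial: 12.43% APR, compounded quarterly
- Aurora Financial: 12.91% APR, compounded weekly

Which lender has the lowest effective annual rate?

Copper Financial: (1 + 0.1243/4)^4 − 1 = 13.021%
Aurora Financial: (1 + 0.1291/52)^52 − 1 = 13.762%
The lowest effective annual rate is Copper Financial at 13.021%.

Copper Financial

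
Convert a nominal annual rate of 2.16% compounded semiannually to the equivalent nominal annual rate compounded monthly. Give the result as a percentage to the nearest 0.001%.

2.150%

EAR = (1 + 0.0216/2)^2 − 1 = 0.021717.
Solve (1 + r/12)^12 = 1.021717: r/12 = 1.021717^(1/12) − 1 = 0.001792, so r = 0.021503 = 2.150%.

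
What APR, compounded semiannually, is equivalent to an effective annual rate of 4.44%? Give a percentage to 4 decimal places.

(1 + r/2)^2 − 1 = 0.0444, so 1 + r/2 = 1.0444^(1/2).
r/2 = 0.021959, so r = 0.043918 = 4.3918%.

4.3918%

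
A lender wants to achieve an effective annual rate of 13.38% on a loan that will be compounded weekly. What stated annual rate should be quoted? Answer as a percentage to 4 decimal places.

(1 + r/52)^52 − 1 = 0.1338, so 1 + r/52 = 1.1338^(1/52).
r/52 = 0.002418, so r = 0.125727 = 12.5727%.

12.5727%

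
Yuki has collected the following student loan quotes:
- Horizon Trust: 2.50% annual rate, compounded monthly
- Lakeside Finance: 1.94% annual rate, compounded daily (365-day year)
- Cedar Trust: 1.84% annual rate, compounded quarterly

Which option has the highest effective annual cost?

Horizon Trust: (1 + 0.0250/12)^12 − 1 = 2.529%
Lakeside Finance: (1 + 0.0194/365)^365 − 1 = 1.959%
Cedar Trust: (1 + 0.0184/4)^4 − 1 = 1.853%
The highest effective annual rate is Horizon Trust at 2.529%.

Horizon Trust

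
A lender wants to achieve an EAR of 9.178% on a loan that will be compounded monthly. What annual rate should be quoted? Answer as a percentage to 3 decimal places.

(1 + r/12)^12 − 1 = 0.09178, so 1 + r/12 = 1.09178^(1/12).
r/12 = 0.007344, so r = 0.088131 = 8.813%.

8.813%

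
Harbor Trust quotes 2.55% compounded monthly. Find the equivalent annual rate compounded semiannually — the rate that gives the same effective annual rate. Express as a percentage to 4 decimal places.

2.5636%

EAR = (1 + 0.0255/12)^12 − 1 = 0.025800.
Solve (1 + r/2)^2 = 1.025800: r/2 = 1.025800^(1/2) − 1 = 0.012818, so r = 0.025636 = 2.5636%.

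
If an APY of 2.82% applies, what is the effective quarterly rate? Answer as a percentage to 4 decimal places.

The per-quarter rate i satisfies (1 + i)^4 = 1 + 0.0282.
i = 1.0282^(1/4) − 1 = 0.0069766 = 0.6977%.

0.6977%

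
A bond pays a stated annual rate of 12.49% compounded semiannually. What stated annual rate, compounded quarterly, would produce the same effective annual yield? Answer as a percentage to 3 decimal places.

12.301%

EAR = (1 + 0.1249/2)^2 − 1 = 0.128800.
Solve (1 + r/4)^4 = 1.128800: r/4 = 1.128800^(1/4) − 1 = 0.030752, so r = 0.123009 = 12.301%.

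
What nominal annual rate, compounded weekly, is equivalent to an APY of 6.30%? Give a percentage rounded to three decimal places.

6.113%

(1 + r/52)^52 − 1 = 0.0630, so 1 + r/52 = 1.0630^(1/52).
r/52 = 0.001176, so r = 0.061131 = 6.113%.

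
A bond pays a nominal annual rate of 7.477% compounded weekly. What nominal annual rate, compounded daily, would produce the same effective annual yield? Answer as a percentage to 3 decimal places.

EAR = (1 + 0.07477/52)^52 − 1 = 0.077578.
Solve (1 + r/365)^365 = 1.077578: r/365 = 1.077578^(1/365) − 1 = 0.000205, so r = 0.074724 = 7.472%.

7.472%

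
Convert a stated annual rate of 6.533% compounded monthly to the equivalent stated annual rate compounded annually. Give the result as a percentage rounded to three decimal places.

6.732%

EAR = (1 + 0.06533/12)^12 − 1 = 0.067322.
Compounded annually, the equivalent nominal rate is the EAR itself: 6.732%.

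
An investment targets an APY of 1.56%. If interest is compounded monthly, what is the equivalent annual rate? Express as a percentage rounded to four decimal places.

(1 + r/12)^12 − 1 = 0.0156, so 1 + r/12 = 1.0156^(1/12).
r/12 = 0.001291, so r = 0.015490 = 1.5490%.

1.5490%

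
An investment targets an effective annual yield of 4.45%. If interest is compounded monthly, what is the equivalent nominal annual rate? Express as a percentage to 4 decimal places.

4.3617%

(1 + r/12)^12 − 1 = 0.0445, so 1 + r/12 = 1.0445^(1/12).
r/12 = 0.003635, so r = 0.043617 = 4.3617%.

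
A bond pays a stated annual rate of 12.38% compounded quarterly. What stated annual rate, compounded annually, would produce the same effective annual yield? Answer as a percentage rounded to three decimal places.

12.967%

EAR = (1 + 0.1238/4)^4 − 1 = 0.129667.
Compounded annually, the equivalent nominal rate is the EAR itself: 12.967%.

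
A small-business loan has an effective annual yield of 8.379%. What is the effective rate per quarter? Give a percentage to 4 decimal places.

The per-quarter rate i satisfies (1 + i)^4 = 1 + 0.08379.
i = 1.08379^(1/4) − 1 = 0.0203197 = 2.0320%.

2.0320%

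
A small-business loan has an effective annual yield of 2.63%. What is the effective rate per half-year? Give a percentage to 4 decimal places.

1.3065%

The per-half-year rate i satisfies (1 + i)^2 = 1 + 0.0263.
i = 1.0263^(1/2) − 1 = 0.0130647 = 1.3065%.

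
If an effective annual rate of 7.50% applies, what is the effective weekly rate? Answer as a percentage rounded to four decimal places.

The per-week rate i satisfies (1 + i)^52 = 1 + 0.0750.
i = 1.0750^(1/52) − 1 = 0.0013917 = 0.1392%.

0.1392%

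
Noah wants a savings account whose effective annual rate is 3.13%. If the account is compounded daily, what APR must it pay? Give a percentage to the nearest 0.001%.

(1 + r/365)^365 − 1 = 0.0313, so 1 + r/365 = 1.0313^(1/365).
r/365 = 0.000084, so r = 0.030821 = 3.082%.

3.082%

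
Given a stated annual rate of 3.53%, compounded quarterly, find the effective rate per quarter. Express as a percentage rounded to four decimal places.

With a nominal annual rate compounded quarterly, the periodic rate is the nominal rate divided by 4.
i = 0.0353 / 4 = 0.0088250 = 0.8825%.

0.8825%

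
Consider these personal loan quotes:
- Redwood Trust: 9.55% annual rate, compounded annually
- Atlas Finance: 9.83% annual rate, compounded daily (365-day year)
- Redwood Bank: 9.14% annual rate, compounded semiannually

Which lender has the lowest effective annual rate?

Redwood Bank

Redwood Trust: compounded annually, EAR = 9.550%
Atlas Finance: (1 + 0.0983/365)^365 − 1 = 10.328%
Redwood Bank: (1 + 0.0914/2)^2 − 1 = 9.349%
The lowest effective annual rate is Redwood Bank at 9.349%.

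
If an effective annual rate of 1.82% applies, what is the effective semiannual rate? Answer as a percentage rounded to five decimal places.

The per-half-year rate i satisfies (1 + i)^2 = 1 + 0.0182.
i = 1.0182^(1/2) − 1 = 0.0090590 = 0.90590%.

0.90590%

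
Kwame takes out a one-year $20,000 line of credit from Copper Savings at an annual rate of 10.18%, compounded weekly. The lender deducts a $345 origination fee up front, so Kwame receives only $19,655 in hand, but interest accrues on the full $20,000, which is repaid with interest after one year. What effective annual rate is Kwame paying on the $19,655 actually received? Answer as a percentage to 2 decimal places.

Amount owed after one year: 20,000 × (1 + 0.1018/52)^52 = 20,000 × 1.107052 = $22,141.04.
Effective rate on net proceeds: 22,141.04 / 19,655 − 1 = 0.126484 = 12.65%.

12.65%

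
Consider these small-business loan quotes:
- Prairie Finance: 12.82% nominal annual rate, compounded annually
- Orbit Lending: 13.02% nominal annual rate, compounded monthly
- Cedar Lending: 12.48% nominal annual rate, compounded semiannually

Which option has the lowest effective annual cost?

Prairie Finance: compounded annually, EAR = 12.820%
Orbit Lending: (1 + 0.1302/12)^12 − 1 = 13.826%
Cedar Lending: (1 + 0.1248/2)^2 − 1 = 12.869%
The lowest effective annual rate is Prairie Finance at 12.820%.

Prairie Finance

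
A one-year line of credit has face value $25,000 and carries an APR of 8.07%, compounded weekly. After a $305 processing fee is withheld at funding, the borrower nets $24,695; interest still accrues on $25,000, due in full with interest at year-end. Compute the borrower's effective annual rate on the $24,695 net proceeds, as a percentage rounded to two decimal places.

Amount owed after one year: 25,000 × (1 + 0.0807/52)^52 = 25,000 × 1.083978 = $27,099.45.
Effective rate on net proceeds: 27,099.45 / 24,695 − 1 = 0.097366 = 9.74%.

9.74%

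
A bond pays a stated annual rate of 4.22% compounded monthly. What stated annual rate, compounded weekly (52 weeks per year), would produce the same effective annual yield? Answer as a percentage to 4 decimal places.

EAR = (1 + 0.0422/12)^12 − 1 = 0.043026.
Solve (1 + r/52)^52 = 1.043026: r/52 = 1.043026^(1/52) − 1 = 0.000810, so r = 0.042143 = 4.2143%.

4.2143%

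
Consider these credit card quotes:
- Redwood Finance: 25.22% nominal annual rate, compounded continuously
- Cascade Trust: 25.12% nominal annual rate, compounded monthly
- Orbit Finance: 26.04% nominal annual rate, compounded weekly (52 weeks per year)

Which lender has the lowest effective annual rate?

Cascade Trust

Redwood Finance: e^0.2522 − 1 = 28.685%
Cascade Trust: (1 + 0.2512/12)^12 − 1 = 28.224%
Orbit Finance: (1 + 0.2604/52)^52 − 1 = 29.661%
The lowest effective annual rate is Cascade Trust at 28.224%.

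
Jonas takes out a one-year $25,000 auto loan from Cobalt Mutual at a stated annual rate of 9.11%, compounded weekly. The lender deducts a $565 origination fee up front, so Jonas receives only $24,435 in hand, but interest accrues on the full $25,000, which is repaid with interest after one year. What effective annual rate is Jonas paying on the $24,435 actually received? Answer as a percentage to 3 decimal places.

12.062%

Amount owed after one year: 25,000 × (1 + 0.0911/52)^52 = 25,000 × 1.095291 = $27,382.28.
Effective rate on net proceeds: 27,382.28 / 24,435 − 1 = 0.120617 = 12.062%.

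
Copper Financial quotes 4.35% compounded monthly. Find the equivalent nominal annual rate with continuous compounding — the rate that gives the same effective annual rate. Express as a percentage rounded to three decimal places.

4.342%

EAR = (1 + 0.0435/12)^12 − 1 = 0.044378.
Equivalent continuous rate: r = ln(1 + 0.044378) = 0.043421 = 4.342%.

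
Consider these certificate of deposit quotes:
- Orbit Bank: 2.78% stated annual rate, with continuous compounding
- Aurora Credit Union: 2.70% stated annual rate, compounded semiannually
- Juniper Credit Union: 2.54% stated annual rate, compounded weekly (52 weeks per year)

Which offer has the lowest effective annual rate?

Juniper Credit Union

Orbit Bank: e^0.0278 − 1 = 2.819%
Aurora Credit Union: (1 + 0.0270/2)^2 − 1 = 2.718%
Juniper Credit Union: (1 + 0.0254/52)^52 − 1 = 2.572%
The lowest effective annual rate is Juniper Credit Union at 2.572%.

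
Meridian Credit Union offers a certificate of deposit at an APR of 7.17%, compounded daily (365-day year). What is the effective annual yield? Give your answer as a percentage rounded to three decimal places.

EAR = (1 + 0.0717/365)^365 − 1.
= (1 + 0.000196)^365 − 1 = 1.074325 − 1 = 7.433%.

7.433%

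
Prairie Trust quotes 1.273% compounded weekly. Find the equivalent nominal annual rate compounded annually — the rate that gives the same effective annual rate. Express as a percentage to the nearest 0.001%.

EAR = (1 + 0.01273/52)^52 − 1 = 0.012810.
Compounded annually, the equivalent nominal rate is the EAR itself: 1.281%.

1.281%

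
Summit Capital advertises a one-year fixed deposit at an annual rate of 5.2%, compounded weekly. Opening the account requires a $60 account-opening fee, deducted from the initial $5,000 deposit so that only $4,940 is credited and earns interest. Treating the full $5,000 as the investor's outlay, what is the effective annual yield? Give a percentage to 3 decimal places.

4.071%

Value after one year: 4,940 × (1 + 0.052/52)^52 = 4,940 × 1.053348 = $5,203.54.
Effective yield on the $5,000 outlay: 5,203.54 / 5,000 − 1 = 0.040708 = 4.071%.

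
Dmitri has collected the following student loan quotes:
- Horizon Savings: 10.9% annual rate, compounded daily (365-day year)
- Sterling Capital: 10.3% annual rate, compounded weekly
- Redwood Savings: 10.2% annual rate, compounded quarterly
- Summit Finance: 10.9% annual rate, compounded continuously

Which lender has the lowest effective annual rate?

Horizon Savings: (1 + 0.109/365)^365 − 1 = 11.514%
Sterling Capital: (1 + 0.103/52)^52 − 1 = 10.838%
Redwood Savings: (1 + 0.102/4)^4 − 1 = 10.597%
Summit Finance: e^0.109 − 1 = 11.516%
The lowest effective annual rate is Redwood Savings at 10.597%.

Redwood Savings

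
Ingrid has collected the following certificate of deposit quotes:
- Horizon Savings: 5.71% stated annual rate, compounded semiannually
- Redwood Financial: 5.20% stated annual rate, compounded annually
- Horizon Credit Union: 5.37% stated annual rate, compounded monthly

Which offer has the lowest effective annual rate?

Redwood Financial

Horizon Savings: (1 + 0.0571/2)^2 − 1 = 5.792%
Redwood Financial: compounded annually, EAR = 5.200%
Horizon Credit Union: (1 + 0.0537/12)^12 − 1 = 5.504%
The lowest effective annual rate is Redwood Financial at 5.200%.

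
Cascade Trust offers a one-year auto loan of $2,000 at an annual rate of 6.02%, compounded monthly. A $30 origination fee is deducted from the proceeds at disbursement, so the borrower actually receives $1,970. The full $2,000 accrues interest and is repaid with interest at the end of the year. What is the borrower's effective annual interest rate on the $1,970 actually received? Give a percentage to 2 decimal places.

7.81%

Amount owed after one year: 2,000 × (1 + 0.0602/12)^12 = 2,000 × 1.061889 = $2,123.78.
Effective rate on net proceeds: 2,123.78 / 1,970 − 1 = 0.078060 = 7.81%.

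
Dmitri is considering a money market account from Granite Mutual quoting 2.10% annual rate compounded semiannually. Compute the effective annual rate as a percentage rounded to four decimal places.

EAR = (1 + 0.0210/2)^2 − 1.
= (1 + 0.010500)^2 − 1 = 1.021110 − 1 = 2.1110%.

2.1110%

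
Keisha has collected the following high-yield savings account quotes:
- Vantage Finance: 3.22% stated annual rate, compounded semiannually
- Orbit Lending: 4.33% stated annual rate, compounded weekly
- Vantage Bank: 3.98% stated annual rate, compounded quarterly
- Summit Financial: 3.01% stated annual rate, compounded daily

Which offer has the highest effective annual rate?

Vantage Finance: (1 + 0.0322/2)^2 − 1 = 3.246%
Orbit Lending: (1 + 0.0433/52)^52 − 1 = 4.423%
Vantage Bank: (1 + 0.0398/4)^4 − 1 = 4.040%
Summit Financial: (1 + 0.0301/365)^365 − 1 = 3.056%
The highest effective annual rate is Orbit Lending at 4.423%.

Orbit Lending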